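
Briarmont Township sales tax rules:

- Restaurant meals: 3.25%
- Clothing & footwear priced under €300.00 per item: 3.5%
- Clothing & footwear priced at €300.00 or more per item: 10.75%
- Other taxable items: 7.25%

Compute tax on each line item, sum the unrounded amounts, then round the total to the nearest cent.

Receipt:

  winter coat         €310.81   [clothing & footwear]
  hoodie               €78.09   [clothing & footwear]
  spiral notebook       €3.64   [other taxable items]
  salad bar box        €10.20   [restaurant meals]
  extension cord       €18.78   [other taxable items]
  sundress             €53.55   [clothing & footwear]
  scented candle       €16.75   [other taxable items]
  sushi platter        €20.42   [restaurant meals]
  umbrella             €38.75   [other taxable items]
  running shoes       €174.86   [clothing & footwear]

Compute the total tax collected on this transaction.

€50.78

Winter coat €310.81: clothing & footwear, €300.00 or more → 10.75% → €33.412075
Hoodie €78.09: clothing & footwear, under €300.00 → 3.5% → €2.73315
Spiral notebook €3.64: other taxable items → 7.25% → €0.2639
Salad bar box €10.20: restaurant meals → 3.25% → €0.3315
Extension cord €18.78: other taxable items → 7.25% → €1.36155
Sundress €53.55: clothing & footwear, under €300.00 → 3.5% → €1.87425
Scented candle €16.75: other taxable items → 7.25% → €1.214375
Sushi platter €20.42: restaurant meals → 3.25% → €0.66365
Umbrella €38.75: other taxable items → 7.25% → €2.809375
Running shoes €174.86: clothing & footwear, under €300.00 → 3.5% → €6.1201
Unrounded tax sum = €50.783925 → €50.78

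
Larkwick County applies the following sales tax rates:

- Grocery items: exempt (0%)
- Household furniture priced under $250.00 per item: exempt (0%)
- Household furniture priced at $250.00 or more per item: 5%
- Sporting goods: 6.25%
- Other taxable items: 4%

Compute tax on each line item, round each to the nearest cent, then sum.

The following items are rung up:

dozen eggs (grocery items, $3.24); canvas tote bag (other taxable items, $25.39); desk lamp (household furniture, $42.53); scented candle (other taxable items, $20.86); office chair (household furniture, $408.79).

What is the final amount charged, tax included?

$523.10

Dozen eggs $3.24: grocery items → 0% → $0.00
Canvas tote bag $25.39: other taxable items → 4% → $1.02
Desk lamp $42.53: household furniture, under $250.00 → 0% → $0.00
Scented candle $20.86: other taxable items → 4% → $0.83
Office chair $408.79: household furniture, $250.00 or more → 5% → $20.44
Subtotal = $500.81; tax = $22.29; total due = $523.10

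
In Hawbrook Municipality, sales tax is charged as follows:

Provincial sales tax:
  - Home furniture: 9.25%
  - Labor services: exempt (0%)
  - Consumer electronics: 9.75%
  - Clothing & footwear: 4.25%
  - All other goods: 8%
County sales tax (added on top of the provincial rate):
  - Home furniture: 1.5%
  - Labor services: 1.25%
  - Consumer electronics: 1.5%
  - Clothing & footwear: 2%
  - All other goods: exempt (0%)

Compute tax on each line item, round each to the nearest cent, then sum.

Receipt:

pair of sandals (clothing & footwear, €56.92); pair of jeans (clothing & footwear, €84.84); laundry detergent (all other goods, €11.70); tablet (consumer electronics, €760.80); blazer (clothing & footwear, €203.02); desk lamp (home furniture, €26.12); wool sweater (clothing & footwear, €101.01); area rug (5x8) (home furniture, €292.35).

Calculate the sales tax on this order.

Pair of sandals €56.92: clothing & footwear → 4.25% + 2% county = 6.25% → €3.56
Pair of jeans €84.84: clothing & footwear → 4.25% + 2% county = 6.25% → €5.30
Laundry detergent €11.70: all other goods → 8% + 0% county = 8% → €0.94
Tablet €760.80: consumer electronics → 9.75% + 1.5% county = 11.25% → €85.59
Blazer €203.02: clothing & footwear → 4.25% + 2% county = 6.25% → €12.69
Desk lamp €26.12: home furniture → 9.25% + 1.5% county = 10.75% → €2.81
Wool sweater €101.01: clothing & footwear → 4.25% + 2% county = 6.25% → €6.31
Area rug (5x8) €292.35: home furniture → 9.25% + 1.5% county = 10.75% → €31.43
Total tax = €3.56 + €5.30 + €0.94 + €85.59 + €12.69 + €2.81 + €6.31 + €31.43 = €148.63

€148.63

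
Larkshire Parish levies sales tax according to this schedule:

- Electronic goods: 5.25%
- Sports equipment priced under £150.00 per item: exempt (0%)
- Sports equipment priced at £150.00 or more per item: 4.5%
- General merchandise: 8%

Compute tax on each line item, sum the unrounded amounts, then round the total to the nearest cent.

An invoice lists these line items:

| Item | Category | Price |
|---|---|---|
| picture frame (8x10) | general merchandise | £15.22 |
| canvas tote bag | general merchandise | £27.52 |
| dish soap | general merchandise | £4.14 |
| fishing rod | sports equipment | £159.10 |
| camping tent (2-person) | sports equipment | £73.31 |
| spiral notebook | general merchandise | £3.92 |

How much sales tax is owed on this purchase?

Picture frame (8x10) £15.22: general merchandise → 8% → £1.2176
Canvas tote bag £27.52: general merchandise → 8% → £2.2016
Dish soap £4.14: general merchandise → 8% → £0.3312
Fishing rod £159.10: sports equipment, £150.00 or more → 4.5% → £7.1595
Camping tent (2-person) £73.31: sports equipment, under £150.00 → 0% → £0.00
Spiral notebook £3.92: general merchandise → 8% → £0.3136
Unrounded tax sum = £11.2235 → £11.22

£11.22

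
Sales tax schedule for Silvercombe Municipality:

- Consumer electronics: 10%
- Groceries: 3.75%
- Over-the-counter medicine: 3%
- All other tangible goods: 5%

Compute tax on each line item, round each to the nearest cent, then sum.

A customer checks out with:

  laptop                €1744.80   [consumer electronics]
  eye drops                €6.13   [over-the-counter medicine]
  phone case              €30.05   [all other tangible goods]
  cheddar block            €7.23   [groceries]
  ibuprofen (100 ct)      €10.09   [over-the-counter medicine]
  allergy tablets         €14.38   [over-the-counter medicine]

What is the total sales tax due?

€177.16

Laptop €1744.80: consumer electronics → 10% → €174.48
Eye drops €6.13: over-the-counter medicine → 3% → €0.18
Phone case €30.05: all other tangible goods → 5% → €1.50
Cheddar block €7.23: groceries → 3.75% → €0.27
Ibuprofen (100 ct) €10.09: over-the-counter medicine → 3% → €0.30
Allergy tablets €14.38: over-the-counter medicine → 3% → €0.43
Total tax = €174.48 + €0.18 + €1.50 + €0.27 + €0.30 + €0.43 = €177.16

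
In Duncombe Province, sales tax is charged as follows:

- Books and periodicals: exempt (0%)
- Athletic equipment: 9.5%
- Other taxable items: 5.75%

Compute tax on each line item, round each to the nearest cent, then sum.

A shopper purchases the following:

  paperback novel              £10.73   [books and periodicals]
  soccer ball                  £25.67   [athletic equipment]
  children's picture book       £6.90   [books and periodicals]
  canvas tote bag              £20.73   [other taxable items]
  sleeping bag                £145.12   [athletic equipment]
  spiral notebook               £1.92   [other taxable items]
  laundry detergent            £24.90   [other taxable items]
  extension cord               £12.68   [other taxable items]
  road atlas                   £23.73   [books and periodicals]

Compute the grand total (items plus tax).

Paperback novel £10.73: books and periodicals → 0% → £0.00
Soccer ball £25.67: athletic equipment → 9.5% → £2.44
Children's picture book £6.90: books and periodicals → 0% → £0.00
Canvas tote bag £20.73: other taxable items → 5.75% → £1.19
Sleeping bag £145.12: athletic equipment → 9.5% → £13.79
Spiral notebook £1.92: other taxable items → 5.75% → £0.11
Laundry detergent £24.90: other taxable items → 5.75% → £1.43
Extension cord £12.68: other taxable items → 5.75% → £0.73
Road atlas £23.73: books and periodicals → 0% → £0.00
Subtotal = £272.38; tax = £19.69; total due = £292.07

£292.07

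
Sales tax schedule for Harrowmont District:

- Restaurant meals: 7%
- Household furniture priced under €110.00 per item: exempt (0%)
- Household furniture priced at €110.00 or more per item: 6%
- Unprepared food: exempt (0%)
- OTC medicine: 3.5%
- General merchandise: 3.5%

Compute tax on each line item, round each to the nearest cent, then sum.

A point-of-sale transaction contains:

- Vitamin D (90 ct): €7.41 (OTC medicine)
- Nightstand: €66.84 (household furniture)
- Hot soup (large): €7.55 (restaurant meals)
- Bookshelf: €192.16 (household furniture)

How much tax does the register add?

Vitamin D (90 ct) €7.41: OTC medicine → 3.5% → €0.26
Nightstand €66.84: household furniture, under €110.00 → 0% → €0.00
Hot soup (large) €7.55: restaurant meals → 7% → €0.53
Bookshelf €192.16: household furniture, €110.00 or more → 6% → €11.53
Total tax = €0.26 + €0.53 + €11.53 = €12.32

€12.32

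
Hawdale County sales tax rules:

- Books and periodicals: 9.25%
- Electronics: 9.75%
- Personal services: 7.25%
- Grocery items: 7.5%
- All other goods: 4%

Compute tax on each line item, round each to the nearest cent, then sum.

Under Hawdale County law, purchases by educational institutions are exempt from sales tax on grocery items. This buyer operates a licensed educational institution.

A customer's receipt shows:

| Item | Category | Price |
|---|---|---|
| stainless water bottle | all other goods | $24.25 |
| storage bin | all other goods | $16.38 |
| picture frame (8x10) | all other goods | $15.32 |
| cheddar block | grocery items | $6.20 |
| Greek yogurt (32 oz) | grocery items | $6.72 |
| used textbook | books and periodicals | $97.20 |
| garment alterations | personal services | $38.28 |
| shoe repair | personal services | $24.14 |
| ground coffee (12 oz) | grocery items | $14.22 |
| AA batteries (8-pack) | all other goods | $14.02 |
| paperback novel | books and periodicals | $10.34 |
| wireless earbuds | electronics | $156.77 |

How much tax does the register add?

Stainless water bottle $24.25: all other goods → 4% → $0.97
Storage bin $16.38: all other goods → 4% → $0.66
Picture frame (8x10) $15.32: all other goods → 4% → $0.61
Cheddar block $6.20: grocery items, buyer-exempt → 0% → $0.00
Greek yogurt (32 oz) $6.72: grocery items, buyer-exempt → 0% → $0.00
Used textbook $97.20: books and periodicals → 9.25% → $8.99
Garment alterations $38.28: personal services → 7.25% → $2.78
Shoe repair $24.14: personal services → 7.25% → $1.75
Ground coffee (12 oz) $14.22: grocery items, buyer-exempt → 0% → $0.00
AA batteries (8-pack) $14.02: all other goods → 4% → $0.56
Paperback novel $10.34: books and periodicals → 9.25% → $0.96
Wireless earbuds $156.77: electronics → 9.75% → $15.29
Total tax = $0.97 + $0.66 + $0.61 + $8.99 + $2.78 + $1.75 + $0.56 + $0.96 + $15.29 = $32.57

$32.57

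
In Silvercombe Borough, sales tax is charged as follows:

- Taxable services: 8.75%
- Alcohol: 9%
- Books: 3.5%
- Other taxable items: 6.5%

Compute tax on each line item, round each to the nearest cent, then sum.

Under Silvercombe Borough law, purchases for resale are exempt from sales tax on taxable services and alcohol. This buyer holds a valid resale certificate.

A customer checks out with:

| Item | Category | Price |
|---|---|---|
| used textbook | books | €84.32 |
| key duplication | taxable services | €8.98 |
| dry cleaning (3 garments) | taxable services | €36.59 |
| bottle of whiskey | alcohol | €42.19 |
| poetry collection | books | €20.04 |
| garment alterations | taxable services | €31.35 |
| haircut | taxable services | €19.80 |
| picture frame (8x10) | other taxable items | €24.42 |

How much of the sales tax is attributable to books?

€3.65

Used textbook €84.32: books → 3.5% → €2.95
Poetry collection €20.04: books → 3.5% → €0.70
Tax on books = €2.95 + €0.70 = €3.65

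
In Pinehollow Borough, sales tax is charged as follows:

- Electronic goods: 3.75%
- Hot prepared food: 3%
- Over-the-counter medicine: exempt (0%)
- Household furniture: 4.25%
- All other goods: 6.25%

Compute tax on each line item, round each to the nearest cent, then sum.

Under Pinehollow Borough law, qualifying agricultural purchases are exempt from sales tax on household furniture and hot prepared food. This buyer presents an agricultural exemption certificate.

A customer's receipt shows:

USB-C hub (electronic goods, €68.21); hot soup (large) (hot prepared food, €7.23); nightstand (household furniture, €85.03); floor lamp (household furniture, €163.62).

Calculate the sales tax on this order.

€2.56

USB-C hub €68.21: electronic goods → 3.75% → €2.56
Hot soup (large) €7.23: hot prepared food, buyer-exempt → 0% → €0.00
Nightstand €85.03: household furniture, buyer-exempt → 0% → €0.00
Floor lamp €163.62: household furniture, buyer-exempt → 0% → €0.00
Total tax = €2.56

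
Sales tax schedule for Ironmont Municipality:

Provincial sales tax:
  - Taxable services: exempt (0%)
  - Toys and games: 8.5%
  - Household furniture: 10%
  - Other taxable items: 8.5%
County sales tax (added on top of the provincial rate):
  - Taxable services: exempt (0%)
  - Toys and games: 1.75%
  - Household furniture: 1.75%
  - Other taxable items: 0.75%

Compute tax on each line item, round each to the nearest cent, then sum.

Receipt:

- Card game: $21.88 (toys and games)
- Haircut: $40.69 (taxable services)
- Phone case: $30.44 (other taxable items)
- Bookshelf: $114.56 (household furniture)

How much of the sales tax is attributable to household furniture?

Bookshelf $114.56: household furniture → 10% + 1.75% county = 11.75% → $13.46
Tax on household furniture = $13.46

$13.46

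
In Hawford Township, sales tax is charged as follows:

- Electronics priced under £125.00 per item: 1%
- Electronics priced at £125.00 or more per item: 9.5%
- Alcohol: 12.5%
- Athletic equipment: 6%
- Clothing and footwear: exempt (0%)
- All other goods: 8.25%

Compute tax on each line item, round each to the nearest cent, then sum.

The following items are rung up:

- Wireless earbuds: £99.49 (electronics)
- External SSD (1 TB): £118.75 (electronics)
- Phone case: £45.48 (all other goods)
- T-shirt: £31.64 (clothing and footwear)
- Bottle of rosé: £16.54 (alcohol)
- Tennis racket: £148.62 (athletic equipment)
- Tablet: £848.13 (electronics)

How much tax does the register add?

Wireless earbuds £99.49: electronics, under £125.00 → 1% → £0.99
External SSD (1 TB) £118.75: electronics, under £125.00 → 1% → £1.19
Phone case £45.48: all other goods → 8.25% → £3.75
T-shirt £31.64: clothing and footwear → 0% → £0.00
Bottle of rosé £16.54: alcohol → 12.5% → £2.07
Tennis racket £148.62: athletic equipment → 6% → £8.92
Tablet £848.13: electronics, £125.00 or more → 9.5% → £80.57
Total tax = £0.99 + £1.19 + £3.75 + £2.07 + £8.92 + £80.57 = £97.49

£97.49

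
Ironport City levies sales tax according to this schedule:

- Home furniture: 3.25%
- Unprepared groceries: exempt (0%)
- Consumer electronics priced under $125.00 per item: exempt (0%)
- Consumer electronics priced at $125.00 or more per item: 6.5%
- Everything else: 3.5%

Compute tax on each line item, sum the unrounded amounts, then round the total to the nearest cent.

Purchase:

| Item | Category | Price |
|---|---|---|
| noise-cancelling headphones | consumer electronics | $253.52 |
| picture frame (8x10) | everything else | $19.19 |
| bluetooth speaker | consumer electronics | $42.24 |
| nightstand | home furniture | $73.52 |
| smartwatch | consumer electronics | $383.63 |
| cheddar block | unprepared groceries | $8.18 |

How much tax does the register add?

$44.48

Noise-cancelling headphones $253.52: consumer electronics, $125.00 or more → 6.5% → $16.4788
Picture frame (8x10) $19.19: everything else → 3.5% → $0.67165
Bluetooth speaker $42.24: consumer electronics, under $125.00 → 0% → $0.00
Nightstand $73.52: home furniture → 3.25% → $2.3894
Smartwatch $383.63: consumer electronics, $125.00 or more → 6.5% → $24.93595
Cheddar block $8.18: unprepared groceries → 0% → $0.00
Unrounded tax sum = $44.4758 → $44.48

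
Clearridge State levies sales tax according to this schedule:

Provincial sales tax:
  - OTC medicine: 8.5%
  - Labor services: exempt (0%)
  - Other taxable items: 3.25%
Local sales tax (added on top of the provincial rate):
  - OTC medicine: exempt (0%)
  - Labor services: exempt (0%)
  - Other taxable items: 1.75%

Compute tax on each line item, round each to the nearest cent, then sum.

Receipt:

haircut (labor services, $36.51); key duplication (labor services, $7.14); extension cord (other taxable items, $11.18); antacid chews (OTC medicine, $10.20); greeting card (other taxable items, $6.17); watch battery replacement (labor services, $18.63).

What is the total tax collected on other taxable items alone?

$0.87

Extension cord $11.18: other taxable items → 3.25% + 1.75% local = 5% → $0.56
Greeting card $6.17: other taxable items → 3.25% + 1.75% local = 5% → $0.31
Tax on other taxable items = $0.56 + $0.31 = $0.87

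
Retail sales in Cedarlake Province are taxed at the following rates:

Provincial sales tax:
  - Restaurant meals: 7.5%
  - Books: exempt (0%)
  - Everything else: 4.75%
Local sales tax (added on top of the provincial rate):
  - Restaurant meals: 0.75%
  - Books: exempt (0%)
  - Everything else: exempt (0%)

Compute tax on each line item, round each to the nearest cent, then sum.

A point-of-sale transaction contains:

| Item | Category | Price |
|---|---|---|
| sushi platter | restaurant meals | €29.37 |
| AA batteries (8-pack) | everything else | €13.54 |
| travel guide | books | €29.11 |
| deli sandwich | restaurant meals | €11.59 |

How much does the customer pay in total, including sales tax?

Sushi platter €29.37: restaurant meals → 7.5% + 0.75% local = 8.25% → €2.42
AA batteries (8-pack) €13.54: everything else → 4.75% + 0% local = 4.75% → €0.64
Travel guide €29.11: books → 0% + 0% local = 0% → €0.00
Deli sandwich €11.59: restaurant meals → 7.5% + 0.75% local = 8.25% → €0.96
Subtotal = €83.61; tax = €4.02; total due = €87.63

€87.63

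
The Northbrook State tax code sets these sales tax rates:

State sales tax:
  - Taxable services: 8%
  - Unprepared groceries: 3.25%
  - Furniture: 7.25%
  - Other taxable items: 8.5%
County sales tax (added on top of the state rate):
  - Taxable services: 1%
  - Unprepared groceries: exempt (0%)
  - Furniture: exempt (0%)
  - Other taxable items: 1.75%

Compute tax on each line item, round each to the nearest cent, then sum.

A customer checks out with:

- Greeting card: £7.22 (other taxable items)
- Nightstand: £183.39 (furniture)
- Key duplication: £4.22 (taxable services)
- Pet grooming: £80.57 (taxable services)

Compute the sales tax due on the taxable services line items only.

£7.63

Key duplication £4.22: taxable services → 8% + 1% county = 9% → £0.38
Pet grooming £80.57: taxable services → 8% + 1% county = 9% → £7.25
Tax on taxable services = £0.38 + £7.25 = £7.63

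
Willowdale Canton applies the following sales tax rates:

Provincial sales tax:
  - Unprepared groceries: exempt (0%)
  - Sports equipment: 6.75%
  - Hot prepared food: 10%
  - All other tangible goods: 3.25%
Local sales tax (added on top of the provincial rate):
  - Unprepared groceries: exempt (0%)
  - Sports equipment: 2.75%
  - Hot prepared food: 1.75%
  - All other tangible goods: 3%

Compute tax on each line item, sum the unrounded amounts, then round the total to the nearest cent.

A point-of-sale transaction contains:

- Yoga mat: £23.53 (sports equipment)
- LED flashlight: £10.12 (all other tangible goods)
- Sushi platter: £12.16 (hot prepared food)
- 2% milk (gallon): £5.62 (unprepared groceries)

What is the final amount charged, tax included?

£55.73

Yoga mat £23.53: sports equipment → 6.75% + 2.75% local = 9.5% → £2.23535
LED flashlight £10.12: all other tangible goods → 3.25% + 3% local = 6.25% → £0.6325
Sushi platter £12.16: hot prepared food → 10% + 1.75% local = 11.75% → £1.4288
2% milk (gallon) £5.62: unprepared groceries → 0% + 0% local = 0% → £0.00
Subtotal = £51.43; unrounded tax = £4.29665 → £4.30; total due = £55.73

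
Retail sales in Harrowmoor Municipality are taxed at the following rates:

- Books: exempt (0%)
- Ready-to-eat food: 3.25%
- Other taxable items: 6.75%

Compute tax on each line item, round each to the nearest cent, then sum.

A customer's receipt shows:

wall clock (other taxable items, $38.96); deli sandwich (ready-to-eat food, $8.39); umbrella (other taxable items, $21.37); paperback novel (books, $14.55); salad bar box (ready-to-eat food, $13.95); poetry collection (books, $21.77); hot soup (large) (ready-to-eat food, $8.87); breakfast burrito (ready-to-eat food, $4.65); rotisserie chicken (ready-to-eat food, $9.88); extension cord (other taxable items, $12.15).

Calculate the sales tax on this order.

$6.37

Wall clock $38.96: other taxable items → 6.75% → $2.63
Deli sandwich $8.39: ready-to-eat food → 3.25% → $0.27
Umbrella $21.37: other taxable items → 6.75% → $1.44
Paperback novel $14.55: books → 0% → $0.00
Salad bar box $13.95: ready-to-eat food → 3.25% → $0.45
Poetry collection $21.77: books → 0% → $0.00
Hot soup (large) $8.87: ready-to-eat food → 3.25% → $0.29
Breakfast burrito $4.65: ready-to-eat food → 3.25% → $0.15
Rotisserie chicken $9.88: ready-to-eat food → 3.25% → $0.32
Extension cord $12.15: other taxable items → 6.75% → $0.82
Total tax = $2.63 + $0.27 + $1.44 + $0.45 + $0.29 + $0.15 + $0.32 + $0.82 = $6.37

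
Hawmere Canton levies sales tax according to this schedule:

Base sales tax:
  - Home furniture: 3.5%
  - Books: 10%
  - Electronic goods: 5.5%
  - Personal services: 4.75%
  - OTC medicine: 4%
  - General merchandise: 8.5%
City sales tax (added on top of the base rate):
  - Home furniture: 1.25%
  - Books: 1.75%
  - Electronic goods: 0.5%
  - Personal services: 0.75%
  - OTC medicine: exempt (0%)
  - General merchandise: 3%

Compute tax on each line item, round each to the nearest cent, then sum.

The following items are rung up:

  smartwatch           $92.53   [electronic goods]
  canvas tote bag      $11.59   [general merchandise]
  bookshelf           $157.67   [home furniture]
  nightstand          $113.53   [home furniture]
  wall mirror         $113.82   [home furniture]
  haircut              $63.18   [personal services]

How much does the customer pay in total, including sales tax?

Smartwatch $92.53: electronic goods → 5.5% + 0.5% city = 6% → $5.55
Canvas tote bag $11.59: general merchandise → 8.5% + 3% city = 11.5% → $1.33
Bookshelf $157.67: home furniture → 3.5% + 1.25% city = 4.75% → $7.49
Nightstand $113.53: home furniture → 3.5% + 1.25% city = 4.75% → $5.39
Wall mirror $113.82: home furniture → 3.5% + 1.25% city = 4.75% → $5.41
Haircut $63.18: personal services → 4.75% + 0.75% city = 5.5% → $3.47
Subtotal = $552.32; tax = $28.64; total due = $580.96

$580.96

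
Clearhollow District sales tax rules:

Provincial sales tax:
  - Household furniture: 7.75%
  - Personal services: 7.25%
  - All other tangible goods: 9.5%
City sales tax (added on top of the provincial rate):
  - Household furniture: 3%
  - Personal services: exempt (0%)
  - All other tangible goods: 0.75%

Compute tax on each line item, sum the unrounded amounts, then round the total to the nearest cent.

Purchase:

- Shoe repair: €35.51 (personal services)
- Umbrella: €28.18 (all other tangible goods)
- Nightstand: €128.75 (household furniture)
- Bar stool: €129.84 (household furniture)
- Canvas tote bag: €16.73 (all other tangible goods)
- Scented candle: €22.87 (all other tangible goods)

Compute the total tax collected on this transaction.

Shoe repair €35.51: personal services → 7.25% + 0% city = 7.25% → €2.574475
Umbrella €28.18: all other tangible goods → 9.5% + 0.75% city = 10.25% → €2.88845
Nightstand €128.75: household furniture → 7.75% + 3% city = 10.75% → €13.840625
Bar stool €129.84: household furniture → 7.75% + 3% city = 10.75% → €13.9578
Canvas tote bag €16.73: all other tangible goods → 9.5% + 0.75% city = 10.25% → €1.714825
Scented candle €22.87: all other tangible goods → 9.5% + 0.75% city = 10.25% → €2.344175
Unrounded tax sum = €37.32035 → €37.32

€37.32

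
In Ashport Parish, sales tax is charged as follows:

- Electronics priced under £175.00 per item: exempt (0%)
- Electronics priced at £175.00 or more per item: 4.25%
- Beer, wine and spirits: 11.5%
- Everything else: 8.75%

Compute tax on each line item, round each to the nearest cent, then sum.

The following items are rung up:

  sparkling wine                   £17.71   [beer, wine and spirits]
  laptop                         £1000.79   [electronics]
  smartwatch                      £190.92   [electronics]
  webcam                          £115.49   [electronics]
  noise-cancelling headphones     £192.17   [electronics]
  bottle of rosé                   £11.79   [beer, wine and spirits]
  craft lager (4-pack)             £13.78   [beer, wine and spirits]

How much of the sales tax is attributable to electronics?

Laptop £1000.79: electronics, £175.00 or more → 4.25% → £42.53
Smartwatch £190.92: electronics, £175.00 or more → 4.25% → £8.11
Webcam £115.49: electronics, under £175.00 → 0% → £0.00
Noise-cancelling headphones £192.17: electronics, £175.00 or more → 4.25% → £8.17
Tax on electronics = £42.53 + £8.11 + £0.00 + £8.17 = £58.81

£58.81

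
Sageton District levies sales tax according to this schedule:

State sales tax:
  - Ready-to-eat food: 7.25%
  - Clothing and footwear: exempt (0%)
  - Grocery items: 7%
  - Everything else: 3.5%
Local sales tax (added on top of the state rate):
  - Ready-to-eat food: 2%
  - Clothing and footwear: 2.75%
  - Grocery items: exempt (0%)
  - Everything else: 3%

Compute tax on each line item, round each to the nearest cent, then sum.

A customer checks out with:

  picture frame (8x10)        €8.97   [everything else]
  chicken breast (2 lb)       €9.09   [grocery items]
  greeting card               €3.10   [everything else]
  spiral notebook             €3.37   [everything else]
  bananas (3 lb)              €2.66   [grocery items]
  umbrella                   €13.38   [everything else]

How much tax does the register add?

Picture frame (8x10) €8.97: everything else → 3.5% + 3% local = 6.5% → €0.58
Chicken breast (2 lb) €9.09: grocery items → 7% + 0% local = 7% → €0.64
Greeting card €3.10: everything else → 3.5% + 3% local = 6.5% → €0.20
Spiral notebook €3.37: everything else → 3.5% + 3% local = 6.5% → €0.22
Bananas (3 lb) €2.66: grocery items → 7% + 0% local = 7% → €0.19
Umbrella €13.38: everything else → 3.5% + 3% local = 6.5% → €0.87
Total tax = €0.58 + €0.64 + €0.20 + €0.22 + €0.19 + €0.87 = €2.70

€2.70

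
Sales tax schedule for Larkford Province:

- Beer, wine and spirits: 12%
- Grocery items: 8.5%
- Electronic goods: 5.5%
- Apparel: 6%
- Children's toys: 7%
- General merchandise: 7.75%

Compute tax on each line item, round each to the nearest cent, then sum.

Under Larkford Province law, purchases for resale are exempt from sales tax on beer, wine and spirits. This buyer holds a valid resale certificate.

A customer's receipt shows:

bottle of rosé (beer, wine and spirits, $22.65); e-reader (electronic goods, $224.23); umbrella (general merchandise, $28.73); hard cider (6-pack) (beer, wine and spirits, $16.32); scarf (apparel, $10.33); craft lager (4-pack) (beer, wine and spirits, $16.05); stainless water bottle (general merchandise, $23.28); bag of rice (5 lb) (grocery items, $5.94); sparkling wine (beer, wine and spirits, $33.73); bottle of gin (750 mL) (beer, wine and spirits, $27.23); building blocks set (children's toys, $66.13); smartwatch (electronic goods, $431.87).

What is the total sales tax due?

$45.86

Bottle of rosé $22.65: beer, wine and spirits, buyer-exempt → 0% → $0.00
E-reader $224.23: electronic goods → 5.5% → $12.33
Umbrella $28.73: general merchandise → 7.75% → $2.23
Hard cider (6-pack) $16.32: beer, wine and spirits, buyer-exempt → 0% → $0.00
Scarf $10.33: apparel → 6% → $0.62
Craft lager (4-pack) $16.05: beer, wine and spirits, buyer-exempt → 0% → $0.00
Stainless water bottle $23.28: general merchandise → 7.75% → $1.80
Bag of rice (5 lb) $5.94: grocery items → 8.5% → $0.50
Sparkling wine $33.73: beer, wine and spirits, buyer-exempt → 0% → $0.00
Bottle of gin (750 mL) $27.23: beer, wine and spirits, buyer-exempt → 0% → $0.00
Building blocks set $66.13: children's toys → 7% → $4.63
Smartwatch $431.87: electronic goods → 5.5% → $23.75
Total tax = $12.33 + $2.23 + $0.62 + $1.80 + $0.50 + $4.63 + $23.75 = $45.86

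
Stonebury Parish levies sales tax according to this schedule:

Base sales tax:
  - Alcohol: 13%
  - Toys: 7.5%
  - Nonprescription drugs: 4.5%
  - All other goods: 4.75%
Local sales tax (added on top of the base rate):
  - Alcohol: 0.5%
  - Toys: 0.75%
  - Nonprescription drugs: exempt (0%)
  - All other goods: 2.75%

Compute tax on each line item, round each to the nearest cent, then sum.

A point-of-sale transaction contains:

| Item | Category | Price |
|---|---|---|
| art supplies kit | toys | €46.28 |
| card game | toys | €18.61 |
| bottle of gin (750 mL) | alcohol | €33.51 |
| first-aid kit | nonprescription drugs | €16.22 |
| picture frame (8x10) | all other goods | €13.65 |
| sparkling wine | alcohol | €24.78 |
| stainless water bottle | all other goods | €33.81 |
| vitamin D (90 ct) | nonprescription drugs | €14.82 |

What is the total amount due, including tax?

Art supplies kit €46.28: toys → 7.5% + 0.75% local = 8.25% → €3.82
Card game €18.61: toys → 7.5% + 0.75% local = 8.25% → €1.54
Bottle of gin (750 mL) €33.51: alcohol → 13% + 0.5% local = 13.5% → €4.52
First-aid kit €16.22: nonprescription drugs → 4.5% + 0% local = 4.5% → €0.73
Picture frame (8x10) €13.65: all other goods → 4.75% + 2.75% local = 7.5% → €1.02
Sparkling wine €24.78: alcohol → 13% + 0.5% local = 13.5% → €3.35
Stainless water bottle €33.81: all other goods → 4.75% + 2.75% local = 7.5% → €2.54
Vitamin D (90 ct) €14.82: nonprescription drugs → 4.5% + 0% local = 4.5% → €0.67
Subtotal = €201.68; tax = €18.19; total due = €219.87

€219.87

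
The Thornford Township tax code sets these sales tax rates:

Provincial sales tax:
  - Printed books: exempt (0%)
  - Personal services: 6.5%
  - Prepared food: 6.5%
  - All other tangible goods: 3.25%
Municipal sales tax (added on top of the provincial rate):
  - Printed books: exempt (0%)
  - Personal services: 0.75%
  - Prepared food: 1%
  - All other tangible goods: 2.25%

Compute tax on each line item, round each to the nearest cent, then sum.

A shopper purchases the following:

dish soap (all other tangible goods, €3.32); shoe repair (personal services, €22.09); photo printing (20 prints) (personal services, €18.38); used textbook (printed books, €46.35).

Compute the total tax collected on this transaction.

€3.11

Dish soap €3.32: all other tangible goods → 3.25% + 2.25% municipal = 5.5% → €0.18
Shoe repair €22.09: personal services → 6.5% + 0.75% municipal = 7.25% → €1.60
Photo printing (20 prints) €18.38: personal services → 6.5% + 0.75% municipal = 7.25% → €1.33
Used textbook €46.35: printed books → 0% + 0% municipal = 0% → €0.00
Total tax = €0.18 + €1.60 + €1.33 = €3.11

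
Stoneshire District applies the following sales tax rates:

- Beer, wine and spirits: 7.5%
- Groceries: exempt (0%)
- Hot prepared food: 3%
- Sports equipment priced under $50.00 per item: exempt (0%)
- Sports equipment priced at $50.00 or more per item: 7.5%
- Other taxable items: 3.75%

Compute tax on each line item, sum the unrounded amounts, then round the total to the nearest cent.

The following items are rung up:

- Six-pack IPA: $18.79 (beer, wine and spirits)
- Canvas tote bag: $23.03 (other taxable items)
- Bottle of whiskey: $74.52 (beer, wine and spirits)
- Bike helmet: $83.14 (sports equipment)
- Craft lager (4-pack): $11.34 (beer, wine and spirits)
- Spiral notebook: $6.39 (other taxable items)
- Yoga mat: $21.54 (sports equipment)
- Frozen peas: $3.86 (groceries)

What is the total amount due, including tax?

Six-pack IPA $18.79: beer, wine and spirits → 7.5% → $1.40925
Canvas tote bag $23.03: other taxable items → 3.75% → $0.863625
Bottle of whiskey $74.52: beer, wine and spirits → 7.5% → $5.589
Bike helmet $83.14: sports equipment, $50.00 or more → 7.5% → $6.2355
Craft lager (4-pack) $11.34: beer, wine and spirits → 7.5% → $0.8505
Spiral notebook $6.39: other taxable items → 3.75% → $0.239625
Yoga mat $21.54: sports equipment, under $50.00 → 0% → $0.00
Frozen peas $3.86: groceries → 0% → $0.00
Subtotal = $242.61; unrounded tax = $15.1875 → $15.19; total due = $257.80

$257.80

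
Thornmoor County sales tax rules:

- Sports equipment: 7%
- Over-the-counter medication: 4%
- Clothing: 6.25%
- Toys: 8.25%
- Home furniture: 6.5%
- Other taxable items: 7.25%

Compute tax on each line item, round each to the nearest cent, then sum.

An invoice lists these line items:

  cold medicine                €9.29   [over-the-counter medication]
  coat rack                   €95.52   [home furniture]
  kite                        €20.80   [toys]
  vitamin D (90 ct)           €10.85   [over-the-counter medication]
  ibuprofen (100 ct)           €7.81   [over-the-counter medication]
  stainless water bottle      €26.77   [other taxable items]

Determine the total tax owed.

€10.98

Cold medicine €9.29: over-the-counter medication → 4% → €0.37
Coat rack €95.52: home furniture → 6.5% → €6.21
Kite €20.80: toys → 8.25% → €1.72
Vitamin D (90 ct) €10.85: over-the-counter medication → 4% → €0.43
Ibuprofen (100 ct) €7.81: over-the-counter medication → 4% → €0.31
Stainless water bottle €26.77: other taxable items → 7.25% → €1.94
Total tax = €0.37 + €6.21 + €1.72 + €0.43 + €0.31 + €1.94 = €10.98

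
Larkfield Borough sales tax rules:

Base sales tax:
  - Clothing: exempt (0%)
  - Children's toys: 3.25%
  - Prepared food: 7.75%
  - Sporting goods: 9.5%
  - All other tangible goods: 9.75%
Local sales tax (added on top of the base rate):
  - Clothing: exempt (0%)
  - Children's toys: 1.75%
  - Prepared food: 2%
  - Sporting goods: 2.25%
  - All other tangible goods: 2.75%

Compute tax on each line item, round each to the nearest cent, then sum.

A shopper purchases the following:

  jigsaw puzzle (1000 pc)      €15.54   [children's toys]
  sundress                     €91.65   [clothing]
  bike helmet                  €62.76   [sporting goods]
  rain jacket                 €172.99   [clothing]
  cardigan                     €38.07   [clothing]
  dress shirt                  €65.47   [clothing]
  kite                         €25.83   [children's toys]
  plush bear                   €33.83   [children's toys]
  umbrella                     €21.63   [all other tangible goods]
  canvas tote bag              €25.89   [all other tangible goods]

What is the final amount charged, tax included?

€570.73

Jigsaw puzzle (1000 pc) €15.54: children's toys → 3.25% + 1.75% local = 5% → €0.78
Sundress €91.65: clothing → 0% + 0% local = 0% → €0.00
Bike helmet €62.76: sporting goods → 9.5% + 2.25% local = 11.75% → €7.37
Rain jacket €172.99: clothing → 0% + 0% local = 0% → €0.00
Cardigan €38.07: clothing → 0% + 0% local = 0% → €0.00
Dress shirt €65.47: clothing → 0% + 0% local = 0% → €0.00
Kite €25.83: children's toys → 3.25% + 1.75% local = 5% → €1.29
Plush bear €33.83: children's toys → 3.25% + 1.75% local = 5% → €1.69
Umbrella €21.63: all other tangible goods → 9.75% + 2.75% local = 12.5% → €2.70
Canvas tote bag €25.89: all other tangible goods → 9.75% + 2.75% local = 12.5% → €3.24
Subtotal = €553.66; tax = €17.07; total due = €570.73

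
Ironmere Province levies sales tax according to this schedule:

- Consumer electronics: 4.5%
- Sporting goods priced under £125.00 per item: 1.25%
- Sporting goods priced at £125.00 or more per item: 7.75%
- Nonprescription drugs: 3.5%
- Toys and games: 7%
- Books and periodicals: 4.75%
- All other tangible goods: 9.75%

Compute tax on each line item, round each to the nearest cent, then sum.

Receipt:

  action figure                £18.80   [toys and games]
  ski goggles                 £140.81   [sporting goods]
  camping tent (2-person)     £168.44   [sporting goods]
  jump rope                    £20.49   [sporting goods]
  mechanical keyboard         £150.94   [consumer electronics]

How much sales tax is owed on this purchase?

Action figure £18.80: toys and games → 7% → £1.32
Ski goggles £140.81: sporting goods, £125.00 or more → 7.75% → £10.91
Camping tent (2-person) £168.44: sporting goods, £125.00 or more → 7.75% → £13.05
Jump rope £20.49: sporting goods, under £125.00 → 1.25% → £0.26
Mechanical keyboard £150.94: consumer electronics → 4.5% → £6.79
Total tax = £1.32 + £10.91 + £13.05 + £0.26 + £6.79 = £32.33

£32.33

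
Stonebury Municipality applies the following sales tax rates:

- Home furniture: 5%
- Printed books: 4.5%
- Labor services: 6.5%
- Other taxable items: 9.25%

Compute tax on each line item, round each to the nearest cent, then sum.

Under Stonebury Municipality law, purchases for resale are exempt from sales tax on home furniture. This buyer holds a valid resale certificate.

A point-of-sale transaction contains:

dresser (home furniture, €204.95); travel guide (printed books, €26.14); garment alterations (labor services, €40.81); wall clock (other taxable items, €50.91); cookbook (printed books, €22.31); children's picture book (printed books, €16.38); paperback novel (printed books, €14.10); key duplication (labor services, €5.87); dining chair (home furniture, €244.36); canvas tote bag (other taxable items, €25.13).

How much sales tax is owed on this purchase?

€13.61

Dresser €204.95: home furniture, buyer-exempt → 0% → €0.00
Travel guide €26.14: printed books → 4.5% → €1.18
Garment alterations €40.81: labor services → 6.5% → €2.65
Wall clock €50.91: other taxable items → 9.25% → €4.71
Cookbook €22.31: printed books → 4.5% → €1.00
Children's picture book €16.38: printed books → 4.5% → €0.74
Paperback novel €14.10: printed books → 4.5% → €0.63
Key duplication €5.87: labor services → 6.5% → €0.38
Dining chair €244.36: home furniture, buyer-exempt → 0% → €0.00
Canvas tote bag €25.13: other taxable items → 9.25% → €2.32
Total tax = €1.18 + €2.65 + €4.71 + €1.00 + €0.74 + €0.63 + €0.38 + €2.32 = €13.61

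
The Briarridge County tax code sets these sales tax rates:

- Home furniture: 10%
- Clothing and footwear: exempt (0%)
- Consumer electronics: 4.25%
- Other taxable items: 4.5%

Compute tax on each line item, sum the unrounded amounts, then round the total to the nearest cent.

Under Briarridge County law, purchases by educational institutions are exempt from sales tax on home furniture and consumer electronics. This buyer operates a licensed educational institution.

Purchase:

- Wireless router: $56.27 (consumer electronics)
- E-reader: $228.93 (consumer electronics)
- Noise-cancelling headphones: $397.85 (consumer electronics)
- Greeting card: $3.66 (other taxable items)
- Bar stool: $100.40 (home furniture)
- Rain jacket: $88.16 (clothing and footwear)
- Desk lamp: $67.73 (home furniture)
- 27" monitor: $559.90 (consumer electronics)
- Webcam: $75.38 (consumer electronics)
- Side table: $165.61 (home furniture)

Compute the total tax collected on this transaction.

Wireless router $56.27: consumer electronics, buyer-exempt → 0% → $0.00
E-reader $228.93: consumer electronics, buyer-exempt → 0% → $0.00
Noise-cancelling headphones $397.85: consumer electronics, buyer-exempt → 0% → $0.00
Greeting card $3.66: other taxable items → 4.5% → $0.1647
Bar stool $100.40: home furniture, buyer-exempt → 0% → $0.00
Rain jacket $88.16: clothing and footwear → 0% → $0.00
Desk lamp $67.73: home furniture, buyer-exempt → 0% → $0.00
27" monitor $559.90: consumer electronics, buyer-exempt → 0% → $0.00
Webcam $75.38: consumer electronics, buyer-exempt → 0% → $0.00
Side table $165.61: home furniture, buyer-exempt → 0% → $0.00
Unrounded tax sum = $0.1647 → $0.16

$0.16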